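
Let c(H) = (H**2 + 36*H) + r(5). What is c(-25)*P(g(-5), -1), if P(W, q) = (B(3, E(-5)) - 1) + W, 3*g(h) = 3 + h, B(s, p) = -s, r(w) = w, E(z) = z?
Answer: 1260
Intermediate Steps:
g(h) = 1 + h/3 (g(h) = (3 + h)/3 = 1 + h/3)
P(W, q) = -4 + W (P(W, q) = (-1*3 - 1) + W = (-3 - 1) + W = -4 + W)
c(H) = 5 + H**2 + 36*H (c(H) = (H**2 + 36*H) + 5 = 5 + H**2 + 36*H)
c(-25)*P(g(-5), -1) = (5 + (-25)**2 + 36*(-25))*(-4 + (1 + (1/3)*(-5))) = (5 + 625 - 900)*(-4 + (1 - 5/3)) = -270*(-4 - 2/3) = -270*(-14/3) = 1260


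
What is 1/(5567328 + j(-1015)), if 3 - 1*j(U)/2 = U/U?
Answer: 1/5567332 ≈ 1.7962e-7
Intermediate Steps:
j(U) = 4 (j(U) = 6 - 2*U/U = 6 - 2*1 = 6 - 2 = 4)
1/(5567328 + j(-1015)) = 1/(5567328 + 4) = 1/5567332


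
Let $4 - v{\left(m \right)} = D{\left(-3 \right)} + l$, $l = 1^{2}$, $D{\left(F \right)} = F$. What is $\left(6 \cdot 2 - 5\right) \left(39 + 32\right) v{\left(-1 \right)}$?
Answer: $2982$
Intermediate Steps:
$l = 1$
$v{\left(m \right)} = 6$ ($v{\left(m \right)} = 4 - \left(-3 + 1\right) = 4 - -2 = 4 + 2 = 6$)
$\left(6 \cdot 2 - 5\right) \left(39 + 32\right) v{\left(-1 \right)} = \left(6 \cdot 2 - 5\right) \left(39 + 32\right) 6 = \left(12 - 5\right) 71 \cdot 6 = 7 \cdot 71 \cdot 6 = 497 \cdot 6 = 2982$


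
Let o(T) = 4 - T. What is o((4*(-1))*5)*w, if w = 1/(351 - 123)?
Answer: 2/19 ≈ 0.10526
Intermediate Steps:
w = 1/228 ≈ 0.0043860
o((4*(-1))*5)*w = (4 - 4*(-1)*5)*(1/228) = (4 - (-4)*5)*(1/228) = (4 - 1*(-20))*(1/228) = (4 + 20)*(1/228) = 24*(1/228) = 2/19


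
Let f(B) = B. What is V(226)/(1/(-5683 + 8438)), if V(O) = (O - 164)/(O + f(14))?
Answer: 17081/24 ≈ 711.71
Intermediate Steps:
V(O) = (-164 + O)/(14 + O) (V(O) = (O - 164)/(O + 14) = (-164 + O)/(14 + O))
V(226)/(1/(-5683 + 8438)) = ((-164 + 226)/(14 + 226))/(1/(-5683 + 8438)) = (62/240)/(1/2755) = ((1/240)*62)/(1/2755) = (31/120)*2755 = 17081/24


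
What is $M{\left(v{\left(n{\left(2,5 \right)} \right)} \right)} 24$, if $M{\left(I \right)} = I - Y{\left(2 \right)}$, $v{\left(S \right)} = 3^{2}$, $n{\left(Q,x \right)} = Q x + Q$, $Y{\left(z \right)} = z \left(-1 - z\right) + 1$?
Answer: $336$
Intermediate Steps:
$Y{\left(z \right)} = 1 + z \left(-1 - z\right)$
$n{\left(Q,x \right)} = Q + Q x$
$v{\left(S \right)} = 9$
$M{\left(I \right)} = 5 + I$ ($M{\left(I \right)} = I - \left(1 - 2 - 2^{2}\right) = I - \left(1 - 2 - 4\right) = I - -5 = I + 5 = 5 + I$)
$M{\left(v{\left(n{\left(2,5 \right)} \right)} \right)} 24 = \left(5 + 9\right) 24 = 14 \cdot 24 = 336$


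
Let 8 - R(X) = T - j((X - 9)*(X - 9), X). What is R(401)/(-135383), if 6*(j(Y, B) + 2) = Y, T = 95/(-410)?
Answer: -6301757/33304218 ≈ -0.18922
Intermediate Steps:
T = -19/82 (T = 95*(-1/410) = -19/82 ≈ -0.23171)
j(Y, B) = -2 + Y/6
R(X) = 511/82 + (-9 + X)²/6 (R(X) = 8 - (-19/82 - (-2 + ((X - 9)*(X - 9))/6)) = 8 - (-19/82 - (-2 + ((-9 + X)*(-9 + X))/6)) = 8 - (-19/82 - (-2 + (-9 + X)²/6)) = 8 - (-19/82 + (2 - (-9 + X)²/6)) = 8 - (145/82 - (-9 + X)²/6) = 8 + (-145/82 + (-9 + X)²/6) = 511/82 + (-9 + X)²/6)
R(401)/(-135383) = (511/82 + (-9 + 401)²/6)/(-135383) = (511/82 + (⅙)*392²)*(-1/135383) = (511/82 + (⅙)*153664)*(-1/135383) = (511/82 + 76832/3)*(-1/135383) = (6301757/246)*(-1/135383) = -6301757/33304218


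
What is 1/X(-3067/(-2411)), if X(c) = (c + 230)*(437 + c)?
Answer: 5812921/589198252378 ≈ 9.8658e-6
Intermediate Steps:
X(c) = (230 + c)*(437 + c)
1/X(-3067/(-2411)) = 1/(100510 + (-3067/(-2411))**2 + 667*(-3067/(-2411))) = 1/(100510 + (-3067*(-1/2411))**2 + 667*(-3067*(-1/2411))) = 1/(100510 + (3067/2411)**2 + 667*(3067/2411)) = 1/(100510 + 9406489/5812921 + 2045689/2411) = 1/(589198252378/5812921) = 5812921/589198252378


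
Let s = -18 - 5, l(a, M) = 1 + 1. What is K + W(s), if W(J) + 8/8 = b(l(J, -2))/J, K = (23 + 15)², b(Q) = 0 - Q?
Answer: 33191/23 ≈ 1443.1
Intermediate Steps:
l(a, M) = 2
b(Q) = -Q
s = -23
K = 1444 (K = 38² = 1444)
W(J) = -1 - 2/J (W(J) = -1 + (-1*2)/J = -1 - 2/J)
K + W(s) = 1444 + (-2 - 1*(-23))/(-23) = 1444 - (-2 + 23)/23 = 1444 - 1/23*21 = 1444 - 21/23 = 33191/23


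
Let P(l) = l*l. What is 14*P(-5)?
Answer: 350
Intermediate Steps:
P(l) = l²
14*P(-5) = 14*(-5)² = 14*25 = 350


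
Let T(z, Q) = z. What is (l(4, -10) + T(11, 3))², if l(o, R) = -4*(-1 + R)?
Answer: 3025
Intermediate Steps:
l(o, R) = 4 - 4*R
(l(4, -10) + T(11, 3))² = ((4 - 4*(-10)) + 11)² = ((4 + 40) + 11)² = (44 + 11)² = 55² = 3025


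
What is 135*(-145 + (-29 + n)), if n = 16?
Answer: -21330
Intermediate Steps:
135*(-145 + (-29 + n)) = 135*(-145 + (-29 + 16)) = 135*(-145 - 13) = 135*(-158) = -21330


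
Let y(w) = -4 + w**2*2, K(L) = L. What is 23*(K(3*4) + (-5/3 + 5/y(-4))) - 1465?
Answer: -102751/84 ≈ -1223.2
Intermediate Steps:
y(w) = -4 + 2*w**2
23*(K(3*4) + (-5/3 + 5/y(-4))) - 1465 = 23*(3*4 + (-5/3 + 5/(-4 + 2*(-4)**2))) - 1465 = 23*(12 + (-5*1/3 + 5/(-4 + 2*16))) - 1465 = 23*(12 + (-5/3 + 5/(-4 + 32))) - 1465 = 23*(12 + (-5/3 + 5/28)) - 1465 = 23*(12 - 125/84) - 1465 = 23*(883/84) - 1465 = 20309/84 - 1465 = -102751/84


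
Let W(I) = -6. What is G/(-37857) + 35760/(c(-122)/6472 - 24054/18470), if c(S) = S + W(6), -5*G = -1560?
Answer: -3371382313886312/124645472257 ≈ -27048.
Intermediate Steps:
G = 312 (G = -1/5*(-1560) = 312)
c(S) = -6 + S (c(S) = S - 6 = -6 + S)
G/(-37857) + 35760/(c(-122)/6472 - 24054/18470) = 312/(-37857) + 35760/((-6 - 122)/6472 - 24054/18470) = 312*(-1/37857) + 35760/(-128*1/6472 - 24054*1/18470) = -104/12619 + 35760/(-16/809 - 12027/9235) = -104/12619 + 35760/(-9877603/7471115) = -104/12619 + 35760*(-7471115/9877603) = -104/12619 - 267167072400/9877603 = -3371382313886312/124645472257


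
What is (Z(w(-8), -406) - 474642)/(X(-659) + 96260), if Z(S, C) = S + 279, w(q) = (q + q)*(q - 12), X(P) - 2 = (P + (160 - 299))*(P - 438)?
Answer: -474043/971668 ≈ -0.48786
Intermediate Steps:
X(P) = 2 + (-438 + P)*(-139 + P) (X(P) = 2 + (P + (160 - 299))*(P - 438) = 2 + (P - 139)*(-438 + P) = 2 + (-139 + P)*(-438 + P) = 2 + (-438 + P)*(-139 + P))
w(q) = 2*q*(-12 + q) (w(q) = (2*q)*(-12 + q) = 2*q*(-12 + q))
Z(S, C) = 279 + S
(Z(w(-8), -406) - 474642)/(X(-659) + 96260) = ((279 + 2*(-8)*(-12 - 8)) - 474642)/((60884 + (-659)² - 577*(-659)) + 96260) = ((279 + 2*(-8)*(-20)) - 474642)/((60884 + 434281 + 380243) + 96260) = ((279 + 320) - 474642)/(875408 + 96260) = (599 - 474642)/971668 = -474043*1/971668 = -474043/971668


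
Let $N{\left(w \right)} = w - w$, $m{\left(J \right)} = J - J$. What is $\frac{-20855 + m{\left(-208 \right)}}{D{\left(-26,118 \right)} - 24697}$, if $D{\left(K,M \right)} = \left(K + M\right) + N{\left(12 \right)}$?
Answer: $\frac{4171}{4921} \approx 0.84759$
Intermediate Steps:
$m{\left(J \right)} = 0$
$N{\left(w \right)} = 0$
$D{\left(K,M \right)} = K + M$ ($D{\left(K,M \right)} = \left(K + M\right) + 0 = K + M$)
$\frac{-20855 + m{\left(-208 \right)}}{D{\left(-26,118 \right)} - 24697} = \frac{-20855 + 0}{\left(-26 + 118\right) - 24697} = - \frac{20855}{92 - 24697} = - \frac{20855}{-24605} = \left(-20855\right) \left(- \frac{1}{24605}\right) = \frac{4171}{4921}$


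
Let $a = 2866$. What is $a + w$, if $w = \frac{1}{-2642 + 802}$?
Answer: $\frac{5273439}{1840} \approx 2866.0$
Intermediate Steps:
$w = - \frac{1}{1840}$ ($w = \frac{1}{-1840} = - \frac{1}{1840} \approx -0.00054348$)
$a + w = 2866 - \frac{1}{1840} = \frac{5273439}{1840}$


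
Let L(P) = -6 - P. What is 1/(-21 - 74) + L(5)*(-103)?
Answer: 107634/95 ≈ 1133.0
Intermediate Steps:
1/(-21 - 74) + L(5)*(-103) = 1/(-21 - 74) + (-6 - 1*5)*(-103) = 1/(-95) + (-6 - 5)*(-103) = -1/95 - 11*(-103) = -1/95 + 1133 = 107634/95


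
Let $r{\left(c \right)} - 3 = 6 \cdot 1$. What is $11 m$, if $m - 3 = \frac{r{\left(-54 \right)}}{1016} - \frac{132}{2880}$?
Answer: $\frac{993443}{30480} \approx 32.593$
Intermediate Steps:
$r{\left(c \right)} = 9$ ($r{\left(c \right)} = 3 + 6 \cdot 1 = 3 + 6 = 9$)
$m = \frac{90313}{30480}$ ($m = 3 + \left(\frac{9}{1016} - \frac{132}{2880}\right) = 3 + \left(9 \cdot \frac{1}{1016} - \frac{11}{240}\right) = 3 + \left(\frac{9}{1016} - \frac{11}{240}\right) = 3 - \frac{1127}{30480} = \frac{90313}{30480} \approx 2.963$)
$11 m = 11 \cdot \frac{90313}{30480} = \frac{993443}{30480}$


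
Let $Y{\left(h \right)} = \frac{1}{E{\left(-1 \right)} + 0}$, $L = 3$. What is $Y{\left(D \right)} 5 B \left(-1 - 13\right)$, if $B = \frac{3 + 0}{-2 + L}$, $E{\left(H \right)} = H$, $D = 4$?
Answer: $210$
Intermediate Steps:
$Y{\left(h \right)} = -1$ ($Y{\left(h \right)} = \frac{1}{-1 + 0} = \frac{1}{-1} = -1$)
$B = 3$ ($B = \frac{3 + 0}{-2 + 3} = \frac{3}{1} = 3 \cdot 1 = 3$)
$Y{\left(D \right)} 5 B \left(-1 - 13\right) = \left(-1\right) 5 \cdot 3 \left(-1 - 13\right) = \left(-5\right) 3 \left(-14\right) = \left(-15\right) \left(-14\right) = 210$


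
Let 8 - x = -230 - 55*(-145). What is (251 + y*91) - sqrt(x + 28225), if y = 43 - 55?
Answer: -841 - 2*sqrt(5122) ≈ -984.14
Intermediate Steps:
y = -12
x = -7737 (x = 8 - (-230 - 55*(-145)) = 8 - (-230 + 7975) = 8 - 1*7745 = 8 - 7745 = -7737)
(251 + y*91) - sqrt(x + 28225) = (251 - 12*91) - sqrt(-7737 + 28225) = (251 - 1092) - sqrt(20488) = -841 - 2*sqrt(5122)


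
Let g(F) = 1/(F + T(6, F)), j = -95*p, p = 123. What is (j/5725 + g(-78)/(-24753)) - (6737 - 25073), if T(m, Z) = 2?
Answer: 39491458687469/2154006060 ≈ 18334.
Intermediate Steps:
j = -11685 (j = -95*123 = -11685)
g(F) = 1/(2 + F) (g(F) = 1/(F + 2) = 1/(2 + F))
(j/5725 + g(-78)/(-24753)) - (6737 - 25073) = (-11685/5725 + 1/((2 - 78)*(-24753))) - (6737 - 25073) = (-11685*1/5725 - 1/24753/(-76)) - 1*(-18336) = (-2337/1145 - 1/76*(-1/24753)) + 18336 = (-2337/1145 + 1/1881228) + 18336 = -4396428691/2154006060 + 18336 = 39491458687469/2154006060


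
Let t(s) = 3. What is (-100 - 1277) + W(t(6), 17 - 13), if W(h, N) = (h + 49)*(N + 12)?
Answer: -545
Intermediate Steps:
W(h, N) = (12 + N)*(49 + h) (W(h, N) = (49 + h)*(12 + N) = (12 + N)*(49 + h))
(-100 - 1277) + W(t(6), 17 - 13) = (-100 - 1277) + (588 + 12*3 + 49*(17 - 13) + (17 - 13)*3) = -1377 + (588 + 36 + 49*4 + 4*3) = -1377 + (588 + 36 + 196 + 12) = -1377 + 832 = -545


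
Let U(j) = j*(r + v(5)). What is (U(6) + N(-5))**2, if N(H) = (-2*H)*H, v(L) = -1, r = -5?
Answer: 7396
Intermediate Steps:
U(j) = -6*j (U(j) = j*(-5 - 1) = j*(-6) = -6*j)
N(H) = -2*H**2
(U(6) + N(-5))**2 = (-6*6 - 2*(-5)**2)**2 = (-36 - 2*25)**2 = (-36 - 50)**2 = (-86)**2 = 7396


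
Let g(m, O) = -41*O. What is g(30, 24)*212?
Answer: -208608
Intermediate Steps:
g(30, 24)*212 = -41*24*212 = -984*212 = -208608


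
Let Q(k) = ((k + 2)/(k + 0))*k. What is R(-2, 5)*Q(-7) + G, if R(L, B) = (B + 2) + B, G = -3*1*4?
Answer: -72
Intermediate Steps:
G = -12 (G = -3*4 = -12)
R(L, B) = 2 + 2*B (R(L, B) = (2 + B) + B = 2 + 2*B)
Q(k) = 2 + k (Q(k) = ((2 + k)/k)*k = 2 + k)
R(-2, 5)*Q(-7) + G = (2 + 2*5)*(2 - 7) - 12 = (2 + 10)*(-5) - 12 = 12*(-5) - 12 = -60 - 12 = -72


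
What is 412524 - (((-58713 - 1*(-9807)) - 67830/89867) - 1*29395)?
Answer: 44109038105/89867 ≈ 4.9083e+5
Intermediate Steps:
412524 - (((-58713 - 1*(-9807)) - 67830/89867) - 1*29395) = 412524 - (((-58713 + 9807) - 67830*1/89867) - 29395) = 412524 - ((-48906 - 67830/89867) - 29395) = 412524 - (-4395103332/89867 - 29395) = 412524 - 1*(-7036743797/89867) = 412524 + 7036743797/89867 = 44109038105/89867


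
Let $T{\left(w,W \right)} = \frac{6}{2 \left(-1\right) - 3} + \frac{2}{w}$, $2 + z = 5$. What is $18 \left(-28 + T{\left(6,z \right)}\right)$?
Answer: $- \frac{2598}{5} \approx -519.6$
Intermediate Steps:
$z = 3$ ($z = -2 + 5 = 3$)
$T{\left(w,W \right)} = - \frac{6}{5} + \frac{2}{w}$ ($T{\left(w,W \right)} = \frac{6}{-2 - 3} + \frac{2}{w} = \frac{6}{-5} + \frac{2}{w} = 6 \left(- \frac{1}{5}\right) + \frac{2}{w} = - \frac{6}{5} + \frac{2}{w}$)
$18 \left(-28 + T{\left(6,z \right)}\right) = 18 \left(-28 - \left(\frac{6}{5} - \frac{2}{6}\right)\right) = 18 \left(-28 + \left(- \frac{6}{5} + 2 \cdot \frac{1}{6}\right)\right) = 18 \left(-28 + \left(- \frac{6}{5} + \frac{1}{3}\right)\right) = 18 \left(-28 - \frac{13}{15}\right) = 18 \left(- \frac{433}{15}\right) = - \frac{2598}{5}$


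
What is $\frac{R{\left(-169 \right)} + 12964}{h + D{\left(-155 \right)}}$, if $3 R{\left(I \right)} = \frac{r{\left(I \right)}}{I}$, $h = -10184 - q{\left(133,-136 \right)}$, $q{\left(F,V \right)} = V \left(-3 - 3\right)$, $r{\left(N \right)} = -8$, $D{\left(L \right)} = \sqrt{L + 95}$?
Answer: $- \frac{3615015800}{3067351521} - \frac{3286378 i \sqrt{15}}{15336757605} \approx -1.1785 - 0.00082991 i$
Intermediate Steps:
$D{\left(L \right)} = \sqrt{95 + L}$
$q{\left(F,V \right)} = - 6 V$ ($q{\left(F,V \right)} = V \left(-6\right) = - 6 V$)
$h = -11000$ ($h = -10184 - \left(-6\right) \left(-136\right) = -10184 - 816 = -11000$)
$R{\left(I \right)} = - \frac{8}{3 I}$ ($R{\left(I \right)} = \frac{\left(-8\right) \frac{1}{I}}{3} = - \frac{8}{3 I}$)
$\frac{R{\left(-169 \right)} + 12964}{h + D{\left(-155 \right)}} = \frac{- \frac{8}{3 \left(-169\right)} + 12964}{-11000 + \sqrt{95 - 155}} = \frac{\left(- \frac{8}{3}\right) \left(- \frac{1}{169}\right) + 12964}{-11000 + \sqrt{-60}} = \frac{\frac{8}{507} + 12964}{-11000 + 2 i \sqrt{15}} = \frac{6572756}{507 \left(-11000 + 2 i \sqrt{15}\right)}$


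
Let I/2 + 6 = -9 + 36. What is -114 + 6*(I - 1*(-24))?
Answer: 282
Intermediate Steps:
I = 42 (I = -12 + 2*(-9 + 36) = -12 + 2*27 = -12 + 54 = 42)
-114 + 6*(I - 1*(-24)) = -114 + 6*(42 - 1*(-24)) = -114 + 6*(42 + 24) = -114 + 6*66 = -114 + 396 = 282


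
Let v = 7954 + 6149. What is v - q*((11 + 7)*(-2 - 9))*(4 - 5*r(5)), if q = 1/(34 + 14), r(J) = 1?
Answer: 112791/8 ≈ 14099.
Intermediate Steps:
q = 1/48 ≈ 0.020833
v = 14103
v - q*((11 + 7)*(-2 - 9))*(4 - 5*r(5)) = 14103 - ((11 + 7)*(-2 - 9))/48*(4 - 5*1) = 14103 - (18*(-11))/48*(4 - 5) = 14103 - (1/48)*(-198)*(-1) = 14103 - (-33)*(-1)/8 = 14103 - 1*33/8 = 14103 - 33/8 = 112791/8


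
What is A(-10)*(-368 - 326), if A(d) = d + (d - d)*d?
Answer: 6940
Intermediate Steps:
A(d) = d (A(d) = d + 0*d = d + 0 = d)
A(-10)*(-368 - 326) = -10*(-368 - 326) = -10*(-694) = 6940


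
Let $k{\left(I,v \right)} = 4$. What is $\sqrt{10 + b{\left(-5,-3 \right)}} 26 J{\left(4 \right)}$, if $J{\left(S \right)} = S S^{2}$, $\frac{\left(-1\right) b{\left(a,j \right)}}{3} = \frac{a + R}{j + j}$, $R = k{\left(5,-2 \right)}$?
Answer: $832 \sqrt{38} \approx 5128.8$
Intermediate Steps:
$R = 4$
$b{\left(a,j \right)} = - \frac{3 \left(4 + a\right)}{2 j}$ ($b{\left(a,j \right)} = - 3 \frac{a + 4}{j + j} = - 3 \frac{4 + a}{2 j} = - \frac{3 \left(4 + a\right)}{2 j}$)
$J{\left(S \right)} = S^{3}$
$\sqrt{10 + b{\left(-5,-3 \right)}} 26 J{\left(4 \right)} = \sqrt{10 + \frac{3 \left(-4 - -5\right)}{2 \left(-3\right)}} 26 \cdot 4^{3} = \sqrt{10 + \frac{3}{2} \left(- \frac{1}{3}\right) \left(-4 + 5\right)} 26 \cdot 64 = \sqrt{10 + \frac{3}{2} \left(- \frac{1}{3}\right) 1} \cdot 26 \cdot 64 = \sqrt{10 - \frac{1}{2}} \cdot 26 \cdot 64 = \sqrt{\frac{19}{2}} \cdot 26 \cdot 64 = \frac{\sqrt{38}}{2} \cdot 26 \cdot 64 = 13 \sqrt{38} \cdot 64 = 832 \sqrt{38}$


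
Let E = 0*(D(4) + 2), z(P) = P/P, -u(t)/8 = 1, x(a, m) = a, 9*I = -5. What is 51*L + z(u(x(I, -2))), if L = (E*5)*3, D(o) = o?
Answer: 1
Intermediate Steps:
I = -5/9 (I = (⅑)*(-5) = -5/9 ≈ -0.55556)
u(t) = -8 (u(t) = -8*1 = -8)
z(P) = 1
E = 0 (E = 0*(4 + 2) = 0*6 = 0)
L = 0 (L = (0*5)*3 = 0*3 = 0)
51*L + z(u(x(I, -2))) = 51*0 + 1 = 0 + 1 = 1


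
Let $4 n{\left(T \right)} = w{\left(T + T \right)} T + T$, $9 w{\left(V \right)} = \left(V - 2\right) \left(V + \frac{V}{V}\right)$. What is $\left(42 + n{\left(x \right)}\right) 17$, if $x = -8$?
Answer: $-340$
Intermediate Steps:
$w{\left(V \right)} = \frac{\left(1 + V\right) \left(-2 + V\right)}{9}$ ($w{\left(V \right)} = \frac{\left(V - 2\right) \left(V + \frac{V}{V}\right)}{9} = \frac{\left(-2 + V\right) \left(V + 1\right)}{9} = \frac{\left(-2 + V\right) \left(1 + V\right)}{9} = \frac{\left(1 + V\right) \left(-2 + V\right)}{9}$)
$n{\left(T \right)} = \frac{T}{4} + \frac{T \left(- \frac{2}{9} - \frac{2 T}{9} + \frac{4 T^{2}}{9}\right)}{4}$ ($n{\left(T \right)} = \frac{\left(- \frac{2}{9} - \frac{T + T}{9} + \frac{\left(T + T\right)^{2}}{9}\right) T + T}{4} = \frac{\left(- \frac{2}{9} - \frac{2 T}{9} + \frac{\left(2 T\right)^{2}}{9}\right) T + T}{4} = \frac{\left(- \frac{2}{9} - \frac{2 T}{9} + \frac{4 T^{2}}{9}\right) T + T}{4} = \frac{T \left(- \frac{2}{9} - \frac{2 T}{9} + \frac{4 T^{2}}{9}\right) + T}{4} = \frac{T + T \left(- \frac{2}{9} - \frac{2 T}{9} + \frac{4 T^{2}}{9}\right)}{4} = \frac{T}{4} + \frac{T \left(- \frac{2}{9} - \frac{2 T}{9} + \frac{4 T^{2}}{9}\right)}{4}$)
$\left(42 + n{\left(x \right)}\right) 17 = \left(42 + \frac{1}{36} \left(-8\right) \left(7 - -16 + 4 \left(-8\right)^{2}\right)\right) 17 = \left(42 + \frac{1}{36} \left(-8\right) \left(7 + 16 + 4 \cdot 64\right)\right) 17 = \left(42 + \frac{1}{36} \left(-8\right) \left(7 + 16 + 256\right)\right) 17 = \left(42 + \frac{1}{36} \left(-8\right) 279\right) 17 = \left(42 - 62\right) 17 = \left(-20\right) 17 = -340$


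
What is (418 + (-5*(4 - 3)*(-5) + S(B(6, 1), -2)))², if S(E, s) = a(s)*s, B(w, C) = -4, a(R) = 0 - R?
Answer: 192721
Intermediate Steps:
a(R) = -R
S(E, s) = -s² (S(E, s) = (-s)*s = -s²)
(418 + (-5*(4 - 3)*(-5) + S(B(6, 1), -2)))² = (418 + (-5*(4 - 3)*(-5) - 1*(-2)²))² = (418 + (-5*1*(-5) - 1*4))² = (418 + (-5*(-5) - 4))² = (418 + (25 - 4))² = (418 + 21)² = 439² = 192721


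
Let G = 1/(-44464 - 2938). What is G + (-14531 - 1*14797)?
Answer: -1390205857/47402 ≈ -29328.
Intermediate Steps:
G = -1/47402 (G = 1/(-47402) = -1/47402 ≈ -2.1096e-5)
G + (-14531 - 1*14797) = -1/47402 + (-14531 - 1*14797) = -1/47402 + (-14531 - 14797) = -1/47402 - 29328 = -1390205857/47402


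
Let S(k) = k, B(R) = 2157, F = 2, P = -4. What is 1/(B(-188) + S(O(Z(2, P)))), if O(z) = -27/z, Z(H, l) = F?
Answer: 2/4287 ≈ 0.00046653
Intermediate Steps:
Z(H, l) = 2
1/(B(-188) + S(O(Z(2, P)))) = 1/(2157 - 27/2) = 1/(4287/2) = 2/4287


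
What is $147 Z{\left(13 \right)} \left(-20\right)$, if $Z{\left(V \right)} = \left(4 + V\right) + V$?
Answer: $-88200$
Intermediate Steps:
$Z{\left(V \right)} = 4 + 2 V$
$147 Z{\left(13 \right)} \left(-20\right) = 147 \left(4 + 2 \cdot 13\right) \left(-20\right) = 147 \left(4 + 26\right) \left(-20\right) = 147 \cdot 30 \left(-20\right) = 4410 \left(-20\right) = -88200$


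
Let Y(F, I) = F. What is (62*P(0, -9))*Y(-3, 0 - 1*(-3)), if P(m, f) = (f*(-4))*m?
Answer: 0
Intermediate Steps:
P(m, f) = -4*f*m (P(m, f) = (-4*f)*m = -4*f*m)
(62*P(0, -9))*Y(-3, 0 - 1*(-3)) = (62*(-4*(-9)*0))*(-3) = (62*0)*(-3) = 0*(-3) = 0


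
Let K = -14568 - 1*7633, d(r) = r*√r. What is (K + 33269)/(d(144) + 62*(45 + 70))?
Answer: 5534/4429 ≈ 1.2495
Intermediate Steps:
d(r) = r^(3/2)
K = -22201 (K = -14568 - 7633 = -22201)
(K + 33269)/(d(144) + 62*(45 + 70)) = (-22201 + 33269)/(144^(3/2) + 62*(45 + 70)) = 11068/(1728 + 62*115) = 11068/(1728 + 7130) = 11068/8858 = 11068*(1/8858) = 5534/4429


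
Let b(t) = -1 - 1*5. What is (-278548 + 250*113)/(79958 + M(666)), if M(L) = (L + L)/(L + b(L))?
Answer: -13766390/4397801 ≈ -3.1303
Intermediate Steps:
b(t) = -6 (b(t) = -1 - 5 = -6)
M(L) = 2*L/(-6 + L) (M(L) = (L + L)/(L - 6) = (2*L)/(-6 + L) = 2*L/(-6 + L))
(-278548 + 250*113)/(79958 + M(666)) = (-278548 + 250*113)/(79958 + 2*666/(-6 + 666)) = (-278548 + 28250)/(79958 + 2*666/660) = -250298/(79958 + 2*666*(1/660)) = -250298/(79958 + 111/55) = -250298/4397801/55 = -250298*55/4397801 = -13766390/4397801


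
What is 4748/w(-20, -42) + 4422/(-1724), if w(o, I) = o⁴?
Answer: -43708403/17240000 ≈ -2.5353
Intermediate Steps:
4748/w(-20, -42) + 4422/(-1724) = 4748/((-20)⁴) + 4422/(-1724) = 4748/160000 + 4422*(-1/1724) = 4748*(1/160000) - 2211/862 = 1187/40000 - 2211/862 = -43708403/17240000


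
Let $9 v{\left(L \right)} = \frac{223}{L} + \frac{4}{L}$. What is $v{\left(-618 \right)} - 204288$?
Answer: $- \frac{1136250083}{5562} \approx -2.0429 \cdot 10^{5}$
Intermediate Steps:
$v{\left(L \right)} = \frac{227}{9 L}$ ($v{\left(L \right)} = \frac{\frac{223}{L} + \frac{4}{L}}{9} = \frac{227 \frac{1}{L}}{9} = \frac{227}{9 L}$)
$v{\left(-618 \right)} - 204288 = \frac{227}{9 \left(-618\right)} - 204288 = \frac{227}{9} \left(- \frac{1}{618}\right) - 204288 = - \frac{227}{5562} - 204288 = - \frac{1136250083}{5562}$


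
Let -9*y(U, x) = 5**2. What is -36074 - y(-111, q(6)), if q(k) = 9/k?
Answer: -324641/9 ≈ -36071.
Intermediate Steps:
y(U, x) = -25/9 (y(U, x) = -1/9*5**2 = -1/9*25 = -25/9)
-36074 - y(-111, q(6)) = -36074 - 1*(-25/9) = -36074 + 25/9 = -324641/9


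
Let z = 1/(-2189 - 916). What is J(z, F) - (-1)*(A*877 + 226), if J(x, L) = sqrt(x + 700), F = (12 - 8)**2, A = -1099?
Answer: -963597 + sqrt(749857155)/1035 ≈ -9.6357e+5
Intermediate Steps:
z = -1/3105 (z = 1/(-3105) = -1/3105 ≈ -0.00032206)
F = 16 (F = 4**2 = 16)
J(x, L) = sqrt(700 + x)
J(z, F) - (-1)*(A*877 + 226) = sqrt(700 - 1/3105) - (-1)*(-1099*877 + 226) = sqrt(2173499/3105) - (-1)*(-963823 + 226) = sqrt(749857155)/1035 - (-1)*(-963597) = sqrt(749857155)/1035 - 1*963597 = sqrt(749857155)/1035 - 963597 = -963597 + sqrt(749857155)/1035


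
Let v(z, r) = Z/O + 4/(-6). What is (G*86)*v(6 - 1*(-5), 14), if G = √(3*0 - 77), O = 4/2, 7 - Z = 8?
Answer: -301*I*√77/3 ≈ -880.42*I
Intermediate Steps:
Z = -1 (Z = 7 - 1*8 = 7 - 8 = -1)
O = 2 (O = 4*(½) = 2)
v(z, r) = -7/6 (v(z, r) = -1/2 + 4/(-6) = -1*½ + 4*(-⅙) = -½ - ⅔ = -7/6)
G = I*√77 (G = √(0 - 77) = √(-77) = I*√77 ≈ 8.775*I)
(G*86)*v(6 - 1*(-5), 14) = ((I*√77)*86)*(-7/6) = (86*I*√77)*(-7/6) = -301*I*√77/3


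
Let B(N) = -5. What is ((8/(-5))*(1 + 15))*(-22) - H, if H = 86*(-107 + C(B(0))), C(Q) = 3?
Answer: 47536/5 ≈ 9507.2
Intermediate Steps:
H = -8944 (H = 86*(-107 + 3) = 86*(-104) = -8944)
((8/(-5))*(1 + 15))*(-22) - H = ((8/(-5))*(1 + 15))*(-22) - 1*(-8944) = ((8*(-⅕))*16)*(-22) + 8944 = -8/5*16*(-22) + 8944 = -128/5*(-22) + 8944 = 2816/5 + 8944 = 47536/5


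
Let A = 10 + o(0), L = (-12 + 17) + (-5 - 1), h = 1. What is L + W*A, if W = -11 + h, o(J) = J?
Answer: -101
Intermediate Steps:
L = -1 (L = 5 - 6 = -1)
A = 10 (A = 10 + 0 = 10)
W = -10 (W = -11 + 1 = -10)
L + W*A = -1 - 10*10 = -1 - 100 = -101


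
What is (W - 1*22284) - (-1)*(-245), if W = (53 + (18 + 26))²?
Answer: -13120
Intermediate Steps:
W = 9409 (W = (53 + 44)² = 97² = 9409)
(W - 1*22284) - (-1)*(-245) = (9409 - 1*22284) - (-1)*(-245) = (9409 - 22284) - 1*245 = -12875 - 245 = -13120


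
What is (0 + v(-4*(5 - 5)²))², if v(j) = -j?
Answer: 0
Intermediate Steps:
(0 + v(-4*(5 - 5)²))² = (0 - (-4)*(5 - 5)²)² = (0 - (-4)*0²)² = (0 - (-4)*0)² = (0 - 1*0)² = (0 + 0)² = 0² = 0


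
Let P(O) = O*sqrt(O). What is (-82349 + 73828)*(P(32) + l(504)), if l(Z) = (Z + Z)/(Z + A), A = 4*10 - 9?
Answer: -8589168/535 - 1090688*sqrt(2) ≈ -1.5585e+6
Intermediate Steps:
A = 31 (A = 40 - 9 = 31)
P(O) = O**(3/2)
l(Z) = 2*Z/(31 + Z) (l(Z) = (Z + Z)/(Z + 31) = (2*Z)/(31 + Z) = 2*Z/(31 + Z))
(-82349 + 73828)*(P(32) + l(504)) = (-82349 + 73828)*(32**(3/2) + 2*504/(31 + 504)) = -8521*(128*sqrt(2) + 2*504/535) = -8521*(128*sqrt(2) + 2*504*(1/535)) = -8521*(128*sqrt(2) + 1008/535) = -8521*(1008/535 + 128*sqrt(2)) = -8589168/535 - 1090688*sqrt(2)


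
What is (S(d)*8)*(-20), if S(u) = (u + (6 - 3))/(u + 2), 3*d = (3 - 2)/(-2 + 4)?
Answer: -3040/13 ≈ -233.85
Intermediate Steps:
d = ⅙ (d = ((3 - 2)/(-2 + 4))/3 = (1/2)/3 = (1*(½))/3 = (⅓)*(½) = ⅙ ≈ 0.16667)
S(u) = (3 + u)/(2 + u) (S(u) = (u + 3)/(2 + u) = (3 + u)/(2 + u))
(S(d)*8)*(-20) = (((3 + ⅙)/(2 + ⅙))*8)*(-20) = (((19/6)/(13/6))*8)*(-20) = (((6/13)*(19/6))*8)*(-20) = ((19/13)*8)*(-20) = (152/13)*(-20) = -3040/13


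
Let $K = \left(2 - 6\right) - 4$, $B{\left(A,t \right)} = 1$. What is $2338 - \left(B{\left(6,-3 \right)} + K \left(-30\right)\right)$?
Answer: $2097$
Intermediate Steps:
$K = -8$ ($K = -4 - 4 = -8$)
$2338 - \left(B{\left(6,-3 \right)} + K \left(-30\right)\right) = 2338 - \left(1 - -240\right) = 2338 - \left(1 + 240\right) = 2338 - 241 = 2097$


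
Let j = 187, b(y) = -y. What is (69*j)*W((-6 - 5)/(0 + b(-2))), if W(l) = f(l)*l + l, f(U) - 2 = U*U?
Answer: -18877089/8 ≈ -2.3596e+6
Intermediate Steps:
f(U) = 2 + U² (f(U) = 2 + U*U = 2 + U²)
W(l) = l + l*(2 + l²) (W(l) = (2 + l²)*l + l = l*(2 + l²) + l = l + l*(2 + l²))
(69*j)*W((-6 - 5)/(0 + b(-2))) = (69*187)*(((-6 - 5)/(0 - 1*(-2)))*(3 + ((-6 - 5)/(0 - 1*(-2)))²)) = 12903*((-11/(0 + 2))*(3 + (-11/(0 + 2))²)) = 12903*((-11/2)*(3 + (-11/2)²)) = 12903*((-11*½)*(3 + (-11*½)²)) = 12903*(-11*(3 + (-11/2)²)/2) = 12903*(-11*(3 + 121/4)/2) = 12903*(-11/2*133/4) = 12903*(-1463/8) = -18877089/8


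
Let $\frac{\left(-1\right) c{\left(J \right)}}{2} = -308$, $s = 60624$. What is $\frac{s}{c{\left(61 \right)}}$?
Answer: $\frac{7578}{77} \approx 98.416$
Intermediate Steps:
$c{\left(J \right)} = 616$ ($c{\left(J \right)} = \left(-2\right) \left(-308\right) = 616$)
$\frac{s}{c{\left(61 \right)}} = \frac{60624}{616} = 60624 \cdot \frac{1}{616} = \frac{7578}{77}$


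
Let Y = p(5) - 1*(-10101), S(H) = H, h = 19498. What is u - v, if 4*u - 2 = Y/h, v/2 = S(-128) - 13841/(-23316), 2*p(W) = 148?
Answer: 116128408331/454615368 ≈ 255.44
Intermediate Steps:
p(W) = 74 (p(W) = (1/2)*148 = 74)
Y = 10175 (Y = 74 - 1*(-10101) = 74 + 10101 = 10175)
v = -2970607/11658 (v = 2*(-128 - 13841/(-23316)) = 2*(-128 - 13841*(-1)/23316) = 2*(-128 - 1*(-13841/23316)) = 2*(-128 + 13841/23316) = 2*(-2970607/23316) = -2970607/11658 ≈ -254.81)
u = 49171/77992 (u = 1/2 + (10175/19498)/4 = 1/2 + (10175*(1/19498))/4 = 1/2 + (1/4)*(10175/19498) = 1/2 + 10175/77992 = 49171/77992 ≈ 0.63046)
u - v = 49171/77992 - 1*(-2970607/11658) = 49171/77992 + 2970607/11658 = 116128408331/454615368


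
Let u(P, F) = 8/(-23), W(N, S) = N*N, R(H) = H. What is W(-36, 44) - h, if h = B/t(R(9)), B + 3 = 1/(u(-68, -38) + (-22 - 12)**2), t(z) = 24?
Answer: 826824037/637920 ≈ 1296.1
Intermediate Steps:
W(N, S) = N**2
u(P, F) = -8/23 (u(P, F) = 8*(-1/23) = -8/23)
B = -79717/26580 (B = -3 + 1/(-8/23 + (-22 - 12)**2) = -3 + 1/(-8/23 + (-34)**2) = -3 + 1/(-8/23 + 1156) = -3 + 1/(26580/23) = -3 + 23/26580 = -79717/26580 ≈ -2.9991)
h = -79717/637920 (h = -79717/26580/24 = -79717/26580*1/24 = -79717/637920 ≈ -0.12496)
W(-36, 44) - h = (-36)**2 - 1*(-79717/637920) = 1296 + 79717/637920 = 826824037/637920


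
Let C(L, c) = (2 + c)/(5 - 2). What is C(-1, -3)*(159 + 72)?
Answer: -77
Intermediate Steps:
C(L, c) = ⅔ + c/3 (C(L, c) = (2 + c)/3 = (2 + c)*(⅓) = ⅔ + c/3)
C(-1, -3)*(159 + 72) = (⅔ + (⅓)*(-3))*(159 + 72) = (⅔ - 1)*231 = -⅓*231 = -77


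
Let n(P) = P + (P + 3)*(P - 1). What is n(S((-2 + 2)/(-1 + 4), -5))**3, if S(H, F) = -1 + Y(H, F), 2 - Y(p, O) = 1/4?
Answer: -27/4096 ≈ -0.0065918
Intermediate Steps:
Y(p, O) = 7/4 (Y(p, O) = 2 - 1/4 = 7/4)
S(H, F) = 3/4 (S(H, F) = -1 + 7/4 = 3/4)
n(P) = P + (-1 + P)*(3 + P) (n(P) = P + (3 + P)*(-1 + P) = P + (-1 + P)*(3 + P))
n(S((-2 + 2)/(-1 + 4), -5))**3 = (-3 + (3/4)**2 + 3*(3/4))**3 = (-3 + 9/16 + 9/4)**3 = (-3/16)**3 = -27/4096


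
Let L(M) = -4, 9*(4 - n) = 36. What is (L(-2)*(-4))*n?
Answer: 0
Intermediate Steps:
n = 0 (n = 4 - ⅑*36 = 4 - 4 = 0)
(L(-2)*(-4))*n = -4*(-4)*0 = 16*0 = 0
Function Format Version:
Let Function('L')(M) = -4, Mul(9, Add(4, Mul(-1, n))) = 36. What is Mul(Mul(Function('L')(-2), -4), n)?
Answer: 0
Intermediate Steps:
n = 0 (n = Add(4, Mul(Rational(-1, 9), 36)) = Add(4, -4) = 0)
Mul(Mul(Function('L')(-2), -4), n) = Mul(Mul(-4, -4), 0) = Mul(16, 0) = 0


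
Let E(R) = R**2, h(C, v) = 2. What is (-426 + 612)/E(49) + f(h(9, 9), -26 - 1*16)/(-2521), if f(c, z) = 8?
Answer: 449698/6052921 ≈ 0.074294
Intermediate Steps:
(-426 + 612)/E(49) + f(h(9, 9), -26 - 1*16)/(-2521) = (-426 + 612)/(49**2) + 8/(-2521) = 186/2401 + 8*(-1/2521) = 186*(1/2401) - 8/2521 = 186/2401 - 8/2521 = 449698/6052921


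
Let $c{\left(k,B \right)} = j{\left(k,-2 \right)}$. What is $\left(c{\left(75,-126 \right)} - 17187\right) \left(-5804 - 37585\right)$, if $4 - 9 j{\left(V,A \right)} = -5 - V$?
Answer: $745321779$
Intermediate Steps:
$j{\left(V,A \right)} = 1 + \frac{V}{9}$ ($j{\left(V,A \right)} = \frac{4}{9} - \frac{-5 - V}{9} = \frac{4}{9} + \left(\frac{5}{9} + \frac{V}{9}\right) = 1 + \frac{V}{9}$)
$c{\left(k,B \right)} = 1 + \frac{k}{9}$
$\left(c{\left(75,-126 \right)} - 17187\right) \left(-5804 - 37585\right) = \left(\left(1 + \frac{1}{9} \cdot 75\right) - 17187\right) \left(-5804 - 37585\right) = \left(\left(1 + \frac{25}{3}\right) - 17187\right) \left(-43389\right) = \left(\frac{28}{3} - 17187\right) \left(-43389\right) = \left(- \frac{51533}{3}\right) \left(-43389\right) = 745321779$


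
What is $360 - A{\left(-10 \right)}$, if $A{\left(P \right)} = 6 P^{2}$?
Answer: $-240$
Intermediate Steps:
$360 - A{\left(-10 \right)} = 360 - 6 \left(-10\right)^{2} = 360 - 6 \cdot 100 = 360 - 600 = -240$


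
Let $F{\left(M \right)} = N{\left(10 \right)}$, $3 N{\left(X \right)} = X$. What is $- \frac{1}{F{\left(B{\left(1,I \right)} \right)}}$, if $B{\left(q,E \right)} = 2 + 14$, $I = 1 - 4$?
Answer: $- \frac{3}{10} \approx -0.3$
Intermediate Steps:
$I = -3$
$N{\left(X \right)} = \frac{X}{3}$
$B{\left(q,E \right)} = 16$
$F{\left(M \right)} = \frac{10}{3}$ ($F{\left(M \right)} = \frac{1}{3} \cdot 10 = \frac{10}{3}$)
$- \frac{1}{F{\left(B{\left(1,I \right)} \right)}} = - \frac{1}{\frac{10}{3}} = \left(-1\right) \frac{3}{10} = - \frac{3}{10}$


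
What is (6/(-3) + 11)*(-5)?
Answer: -45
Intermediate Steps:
(6/(-3) + 11)*(-5) = (6*(-⅓) + 11)*(-5) = (-2 + 11)*(-5) = 9*(-5) = -45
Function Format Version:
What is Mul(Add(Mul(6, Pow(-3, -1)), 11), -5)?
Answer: -45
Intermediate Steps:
Mul(Add(Mul(6, Pow(-3, -1)), 11), -5) = Mul(Add(Mul(6, Rational(-1, 3)), 11), -5) = Mul(Add(-2, 11), -5) = Mul(9, -5) = -45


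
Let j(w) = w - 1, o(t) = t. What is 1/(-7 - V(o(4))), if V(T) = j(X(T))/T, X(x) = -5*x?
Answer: -4/7 ≈ -0.57143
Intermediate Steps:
j(w) = -1 + w
V(T) = (-1 - 5*T)/T
1/(-7 - V(o(4))) = 1/(-7 - (-5 - 1/4)) = 1/(-7 - (-5 - 1*¼)) = 1/(-7 - (-5 - ¼)) = 1/(-7 - 1*(-21/4)) = 1/(-7 + 21/4) = 1/(-7/4) = -4/7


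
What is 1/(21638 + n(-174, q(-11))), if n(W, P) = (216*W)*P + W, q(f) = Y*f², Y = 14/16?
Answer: -1/3957742 ≈ -2.5267e-7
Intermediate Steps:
Y = 7/8 (Y = 14*(1/16) = 7/8 ≈ 0.87500)
q(f) = 7*f²/8
n(W, P) = W + 216*P*W (n(W, P) = 216*P*W + W = W + 216*P*W)
1/(21638 + n(-174, q(-11))) = 1/(21638 - 174*(1 + 216*((7/8)*(-11)²))) = 1/(21638 - 174*(1 + 216*((7/8)*121))) = 1/(21638 - 174*(1 + 216*(847/8))) = 1/(21638 - 174*(1 + 22869)) = 1/(21638 - 174*22870) = 1/(21638 - 3979380) = 1/(-3957742) = -1/3957742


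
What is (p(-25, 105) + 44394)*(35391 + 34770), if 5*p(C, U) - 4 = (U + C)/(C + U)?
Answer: 3114797595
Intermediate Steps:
p(C, U) = 1 (p(C, U) = 4/5 + ((U + C)/(C + U))/5 = 4/5 + ((C + U)/(C + U))/5 = 4/5 + (1/5)*1 = 4/5 + 1/5 = 1)
(p(-25, 105) + 44394)*(35391 + 34770) = (1 + 44394)*(35391 + 34770) = 44395*70161 = 3114797595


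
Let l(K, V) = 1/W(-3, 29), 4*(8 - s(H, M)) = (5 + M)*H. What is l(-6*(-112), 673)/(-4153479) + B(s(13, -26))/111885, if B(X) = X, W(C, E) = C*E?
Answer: 7347534187/10781318351628 ≈ 0.00068151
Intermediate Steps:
s(H, M) = 8 - H*(5 + M)/4 (s(H, M) = 8 - (5 + M)*H/4 = 8 - H*(5 + M)/4)
l(K, V) = -1/87 (l(K, V) = 1/(-3*29) = 1/(-87) = -1/87)
l(-6*(-112), 673)/(-4153479) + B(s(13, -26))/111885 = -1/87/(-4153479) + (8 - 5/4*13 - 1/4*13*(-26))/111885 = -1/87*(-1/4153479) + (8 - 65/4 + 169/2)*(1/111885) = 1/361352673 + (305/4)*(1/111885) = 1/361352673 + 61/89508 = 7347534187/10781318351628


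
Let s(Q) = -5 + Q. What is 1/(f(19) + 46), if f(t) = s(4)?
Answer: 1/45 ≈ 0.022222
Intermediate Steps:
f(t) = -1 (f(t) = -5 + 4 = -1)
1/(f(19) + 46) = 1/(-1 + 46) = 1/45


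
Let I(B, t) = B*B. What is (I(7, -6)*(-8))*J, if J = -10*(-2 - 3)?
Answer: -19600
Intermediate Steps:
I(B, t) = B**2
J = 50 (J = -10*(-5) = 50)
(I(7, -6)*(-8))*J = (7**2*(-8))*50 = (49*(-8))*50 = -392*50 = -19600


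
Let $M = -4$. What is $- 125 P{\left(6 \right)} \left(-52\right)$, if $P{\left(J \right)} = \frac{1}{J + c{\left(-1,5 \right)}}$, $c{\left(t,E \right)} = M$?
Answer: $3250$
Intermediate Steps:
$c{\left(t,E \right)} = -4$
$P{\left(J \right)} = \frac{1}{-4 + J}$ ($P{\left(J \right)} = \frac{1}{J - 4} = \frac{1}{-4 + J}$)
$- 125 P{\left(6 \right)} \left(-52\right) = - \frac{125}{-4 + 6} \left(-52\right) = - \frac{125}{2} \left(-52\right) = \left(-125\right) \frac{1}{2} \left(-52\right) = \left(- \frac{125}{2}\right) \left(-52\right) = 3250$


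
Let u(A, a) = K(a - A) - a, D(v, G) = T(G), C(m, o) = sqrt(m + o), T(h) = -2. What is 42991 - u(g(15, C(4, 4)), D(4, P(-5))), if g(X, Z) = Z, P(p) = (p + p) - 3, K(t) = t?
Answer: 42991 + 2*sqrt(2) ≈ 42994.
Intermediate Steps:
P(p) = -3 + 2*p (P(p) = 2*p - 3 = -3 + 2*p)
D(v, G) = -2
u(A, a) = -A (u(A, a) = (a - A) - a = -A)
42991 - u(g(15, C(4, 4)), D(4, P(-5))) = 42991 - (-1)*sqrt(4 + 4) = 42991 - (-1)*sqrt(8) = 42991 - (-1)*2*sqrt(2) = 42991 - (-2)*sqrt(2) = 42991 + 2*sqrt(2)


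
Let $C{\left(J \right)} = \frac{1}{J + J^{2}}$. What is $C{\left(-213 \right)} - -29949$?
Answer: $\frac{1352377045}{45156} \approx 29949.0$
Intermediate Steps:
$C{\left(-213 \right)} - -29949 = \frac{1}{\left(-213\right) \left(1 - 213\right)} - -29949 = - \frac{1}{213 \left(-212\right)} + 29949 = \left(- \frac{1}{213}\right) \left(- \frac{1}{212}\right) + 29949 = \frac{1}{45156} + 29949 = \frac{1352377045}{45156}$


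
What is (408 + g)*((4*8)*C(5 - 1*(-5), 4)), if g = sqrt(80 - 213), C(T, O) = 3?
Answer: 39168 + 96*I*sqrt(133) ≈ 39168.0 + 1107.1*I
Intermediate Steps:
g = I*sqrt(133) (g = sqrt(-133) = I*sqrt(133) ≈ 11.533*I)
(408 + g)*((4*8)*C(5 - 1*(-5), 4)) = (408 + I*sqrt(133))*((4*8)*3) = (408 + I*sqrt(133))*(32*3) = (408 + I*sqrt(133))*96 = 39168 + 96*I*sqrt(133)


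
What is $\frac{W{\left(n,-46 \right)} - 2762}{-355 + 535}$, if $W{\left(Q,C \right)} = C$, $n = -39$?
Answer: $- \frac{78}{5} \approx -15.6$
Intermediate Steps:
$\frac{W{\left(n,-46 \right)} - 2762}{-355 + 535} = \frac{-46 - 2762}{-355 + 535} = - \frac{2808}{180} = \left(-2808\right) \frac{1}{180} = - \frac{78}{5}$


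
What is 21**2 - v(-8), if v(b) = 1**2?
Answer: 440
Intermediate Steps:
v(b) = 1
21**2 - v(-8) = 21**2 - 1*1 = 441 - 1 = 440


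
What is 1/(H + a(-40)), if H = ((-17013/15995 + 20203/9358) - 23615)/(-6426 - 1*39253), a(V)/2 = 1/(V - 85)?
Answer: 170932199789750/85629030673839 ≈ 1.9962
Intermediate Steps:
a(V) = 2/(-85 + V) (a(V) = 2/(V - 85) = 2/(-85 + V))
H = 3534557834819/6837287991590 (H = ((-17013*1/15995 + 20203*(1/9358)) - 23615)/(-6426 - 39253) = ((-17013/15995 + 20203/9358) - 23615)/(-45679) = (163939331/149681210 - 23615)*(-1/45679) = -3534557834819/149681210*(-1/45679) = 3534557834819/6837287991590 ≈ 0.51695)
1/(H + a(-40)) = 1/(3534557834819/6837287991590 + 2/(-85 - 40)) = 1/(3534557834819/6837287991590 + 2/(-125)) = 1/(3534557834819/6837287991590 + 2*(-1/125)) = 1/(3534557834819/6837287991590 - 2/125) = 1/(85629030673839/170932199789750) = 170932199789750/85629030673839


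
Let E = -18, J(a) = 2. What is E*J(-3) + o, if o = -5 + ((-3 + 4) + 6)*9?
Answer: 22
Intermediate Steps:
o = 58 (o = -5 + (1 + 6)*9 = -5 + 7*9 = -5 + 63 = 58)
E*J(-3) + o = -18*2 + 58 = -36 + 58 = 22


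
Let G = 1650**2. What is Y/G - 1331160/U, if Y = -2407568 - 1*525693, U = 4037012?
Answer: -3866423239033/2747691292500 ≈ -1.4072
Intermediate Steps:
G = 2722500
Y = -2933261 (Y = -2407568 - 525693 = -2933261)
Y/G - 1331160/U = -2933261/2722500 - 1331160/4037012 = -2933261*1/2722500 - 1331160*1/4037012 = -2933261/2722500 - 332790/1009253 = -3866423239033/2747691292500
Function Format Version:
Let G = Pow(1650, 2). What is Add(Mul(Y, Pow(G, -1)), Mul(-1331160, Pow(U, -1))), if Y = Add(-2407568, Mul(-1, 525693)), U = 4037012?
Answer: Rational(-3866423239033, 2747691292500) ≈ -1.4072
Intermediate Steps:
G = 2722500
Y = -2933261 (Y = Add(-2407568, -525693) = -2933261)
Add(Mul(Y, Pow(G, -1)), Mul(-1331160, Pow(U, -1))) = Add(Mul(-2933261, Pow(2722500, -1)), Mul(-1331160, Pow(4037012, -1))) = Add(Mul(-2933261, Rational(1, 2722500)), Mul(-1331160, Rational(1, 4037012))) = Add(Rational(-2933261, 2722500), Rational(-332790, 1009253)) = Rational(-3866423239033, 2747691292500)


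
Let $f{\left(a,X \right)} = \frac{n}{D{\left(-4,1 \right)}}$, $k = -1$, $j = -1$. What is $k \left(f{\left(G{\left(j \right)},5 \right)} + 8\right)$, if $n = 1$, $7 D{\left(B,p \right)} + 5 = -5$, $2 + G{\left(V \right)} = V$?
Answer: $- \frac{73}{10} \approx -7.3$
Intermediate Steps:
$G{\left(V \right)} = -2 + V$
$D{\left(B,p \right)} = - \frac{10}{7}$ ($D{\left(B,p \right)} = - \frac{5}{7} + \frac{1}{7} \left(-5\right) = - \frac{5}{7} - \frac{5}{7} = - \frac{10}{7}$)
$f{\left(a,X \right)} = - \frac{7}{10}$ ($f{\left(a,X \right)} = 1 \frac{1}{- \frac{10}{7}} = 1 \left(- \frac{7}{10}\right) = - \frac{7}{10}$)
$k \left(f{\left(G{\left(j \right)},5 \right)} + 8\right) = - (- \frac{7}{10} + 8) = \left(-1\right) \frac{73}{10} = - \frac{73}{10}$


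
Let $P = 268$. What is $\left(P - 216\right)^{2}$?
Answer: $2704$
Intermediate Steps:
$\left(P - 216\right)^{2} = \left(268 - 216\right)^{2} = 52^{2} = 2704$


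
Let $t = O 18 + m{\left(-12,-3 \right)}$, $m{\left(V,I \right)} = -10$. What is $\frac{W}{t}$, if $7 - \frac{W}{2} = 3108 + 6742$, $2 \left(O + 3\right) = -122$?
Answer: $\frac{9843}{581} \approx 16.941$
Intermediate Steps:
$O = -64$ ($O = -3 + \frac{1}{2} \left(-122\right) = -3 - 61 = -64$)
$t = -1162$ ($t = \left(-64\right) 18 - 10 = -1152 - 10 = -1162$)
$W = -19686$ ($W = 14 - 2 \left(3108 + 6742\right) = 14 - 19700 = -19686$)
$\frac{W}{t} = - \frac{19686}{-1162} = \left(-19686\right) \left(- \frac{1}{1162}\right) = \frac{9843}{581}$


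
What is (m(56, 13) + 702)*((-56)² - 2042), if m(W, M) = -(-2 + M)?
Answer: 755954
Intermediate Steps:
m(W, M) = 2 - M
(m(56, 13) + 702)*((-56)² - 2042) = ((2 - 1*13) + 702)*((-56)² - 2042) = ((2 - 13) + 702)*(3136 - 2042) = (-11 + 702)*1094 = 691*1094 = 755954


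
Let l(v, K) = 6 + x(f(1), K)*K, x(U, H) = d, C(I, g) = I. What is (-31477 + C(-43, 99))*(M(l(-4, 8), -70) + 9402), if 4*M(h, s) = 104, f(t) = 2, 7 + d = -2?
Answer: -297170560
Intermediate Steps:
d = -9 (d = -7 - 2 = -9)
x(U, H) = -9
l(v, K) = 6 - 9*K
M(h, s) = 26 (M(h, s) = (1/4)*104 = 26)
(-31477 + C(-43, 99))*(M(l(-4, 8), -70) + 9402) = (-31477 - 43)*(26 + 9402) = -31520*9428 = -297170560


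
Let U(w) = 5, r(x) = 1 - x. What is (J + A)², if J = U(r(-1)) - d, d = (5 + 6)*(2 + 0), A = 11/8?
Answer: 15625/64 ≈ 244.14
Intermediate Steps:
A = 11/8 (A = 11*(⅛) = 11/8 ≈ 1.3750)
d = 22 (d = 11*2 = 22)
J = -17 (J = 5 - 1*22 = 5 - 22 = -17)
(J + A)² = (-17 + 11/8)² = (-125/8)² = 15625/64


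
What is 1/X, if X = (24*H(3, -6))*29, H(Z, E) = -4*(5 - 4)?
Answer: -1/2784 ≈ -0.00035920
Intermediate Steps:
H(Z, E) = -4 (H(Z, E) = -4*1 = -4)
X = -2784 (X = (24*(-4))*29 = -96*29 = -2784)
1/X = 1/(-2784) = -1/2784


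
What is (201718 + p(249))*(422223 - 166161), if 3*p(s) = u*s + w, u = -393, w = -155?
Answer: 43286598268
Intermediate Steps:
p(s) = -155/3 - 131*s (p(s) = (-393*s - 155)/3 = (-155 - 393*s)/3 = -155/3 - 131*s)
(201718 + p(249))*(422223 - 166161) = (201718 + (-155/3 - 131*249))*(422223 - 166161) = (201718 + (-155/3 - 32619))*256062 = (201718 - 98012/3)*256062 = (507142/3)*256062 = 43286598268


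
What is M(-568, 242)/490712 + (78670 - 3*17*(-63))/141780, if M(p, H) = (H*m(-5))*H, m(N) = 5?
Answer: 10212123787/8696643420 ≈ 1.1743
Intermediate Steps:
M(p, H) = 5*H**2 (M(p, H) = (H*5)*H = (5*H)*H = 5*H**2)
M(-568, 242)/490712 + (78670 - 3*17*(-63))/141780 = (5*242**2)/490712 + (78670 - 3*17*(-63))/141780 = (5*58564)*(1/490712) + (78670 - 51*(-63))*(1/141780) = 292820*(1/490712) + (78670 + 3213)*(1/141780) = 73205/122678 + 81883*(1/141780) = 73205/122678 + 81883/141780 = 10212123787/8696643420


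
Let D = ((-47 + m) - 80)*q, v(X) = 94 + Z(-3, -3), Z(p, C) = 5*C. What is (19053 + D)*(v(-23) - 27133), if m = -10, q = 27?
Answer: -415387116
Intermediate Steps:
v(X) = 79 (v(X) = 94 + 5*(-3) = 94 - 15 = 79)
D = -3699 (D = ((-47 - 10) - 80)*27 = (-57 - 80)*27 = -137*27 = -3699)
(19053 + D)*(v(-23) - 27133) = (19053 - 3699)*(79 - 27133) = 15354*(-27054) = -415387116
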